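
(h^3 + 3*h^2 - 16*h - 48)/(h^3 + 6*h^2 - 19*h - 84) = (h + 4)/(h + 7)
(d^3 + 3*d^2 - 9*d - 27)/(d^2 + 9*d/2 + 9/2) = 2*(d^2 - 9)/(2*d + 3)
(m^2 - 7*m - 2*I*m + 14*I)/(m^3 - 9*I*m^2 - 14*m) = (m - 7)/(m*(m - 7*I))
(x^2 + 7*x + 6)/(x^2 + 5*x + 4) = (x + 6)/(x + 4)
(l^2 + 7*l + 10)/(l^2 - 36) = (l^2 + 7*l + 10)/(l^2 - 36)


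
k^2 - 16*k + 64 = (k - 8)^2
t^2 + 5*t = t*(t + 5)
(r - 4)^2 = r^2 - 8*r + 16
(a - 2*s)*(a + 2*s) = a^2 - 4*s^2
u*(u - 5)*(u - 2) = u^3 - 7*u^2 + 10*u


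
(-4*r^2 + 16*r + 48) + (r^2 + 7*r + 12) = -3*r^2 + 23*r + 60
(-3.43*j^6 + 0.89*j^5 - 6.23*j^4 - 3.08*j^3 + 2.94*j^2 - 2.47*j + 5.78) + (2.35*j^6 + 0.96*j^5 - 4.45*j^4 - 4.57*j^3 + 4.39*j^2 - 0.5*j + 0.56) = -1.08*j^6 + 1.85*j^5 - 10.68*j^4 - 7.65*j^3 + 7.33*j^2 - 2.97*j + 6.34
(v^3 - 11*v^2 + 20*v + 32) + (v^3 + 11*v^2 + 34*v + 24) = 2*v^3 + 54*v + 56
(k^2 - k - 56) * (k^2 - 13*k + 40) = k^4 - 14*k^3 - 3*k^2 + 688*k - 2240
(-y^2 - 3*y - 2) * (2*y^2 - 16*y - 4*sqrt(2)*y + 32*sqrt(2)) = -2*y^4 + 4*sqrt(2)*y^3 + 10*y^3 - 20*sqrt(2)*y^2 + 44*y^2 - 88*sqrt(2)*y + 32*y - 64*sqrt(2)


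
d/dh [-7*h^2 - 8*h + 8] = -14*h - 8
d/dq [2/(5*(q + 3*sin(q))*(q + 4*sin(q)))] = -(14*q*cos(q) + 4*q + 14*sin(q) + 24*sin(2*q))/(5*(q + 3*sin(q))^2*(q + 4*sin(q))^2)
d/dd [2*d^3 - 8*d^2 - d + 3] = 6*d^2 - 16*d - 1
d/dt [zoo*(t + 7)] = zoo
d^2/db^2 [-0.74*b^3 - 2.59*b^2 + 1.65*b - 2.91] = -4.44*b - 5.18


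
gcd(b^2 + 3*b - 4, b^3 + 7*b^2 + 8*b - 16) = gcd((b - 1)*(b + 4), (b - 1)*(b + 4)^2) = b^2 + 3*b - 4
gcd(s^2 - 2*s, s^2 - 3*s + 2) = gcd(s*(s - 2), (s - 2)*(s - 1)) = s - 2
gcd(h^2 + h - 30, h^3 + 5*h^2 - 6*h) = h + 6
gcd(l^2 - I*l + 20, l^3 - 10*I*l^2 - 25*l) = l - 5*I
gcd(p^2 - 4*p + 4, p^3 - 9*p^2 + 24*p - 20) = p^2 - 4*p + 4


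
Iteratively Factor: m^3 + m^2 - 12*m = (m)*(m^2 + m - 12) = m*(m - 3)*(m + 4)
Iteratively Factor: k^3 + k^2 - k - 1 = (k - 1)*(k^2 + 2*k + 1) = (k - 1)*(k + 1)*(k + 1)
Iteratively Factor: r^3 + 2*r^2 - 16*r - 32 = (r - 4)*(r^2 + 6*r + 8) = (r - 4)*(r + 4)*(r + 2)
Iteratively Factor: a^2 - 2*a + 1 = (a - 1)*(a - 1)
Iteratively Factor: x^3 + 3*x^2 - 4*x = (x)*(x^2 + 3*x - 4) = x*(x - 1)*(x + 4)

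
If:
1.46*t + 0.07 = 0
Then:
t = -0.05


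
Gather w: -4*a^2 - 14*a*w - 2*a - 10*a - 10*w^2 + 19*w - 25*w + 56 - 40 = -4*a^2 - 12*a - 10*w^2 + w*(-14*a - 6) + 16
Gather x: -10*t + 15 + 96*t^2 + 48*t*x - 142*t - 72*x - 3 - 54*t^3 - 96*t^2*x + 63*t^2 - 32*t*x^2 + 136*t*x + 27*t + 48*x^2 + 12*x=-54*t^3 + 159*t^2 - 125*t + x^2*(48 - 32*t) + x*(-96*t^2 + 184*t - 60) + 12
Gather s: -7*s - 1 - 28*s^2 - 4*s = -28*s^2 - 11*s - 1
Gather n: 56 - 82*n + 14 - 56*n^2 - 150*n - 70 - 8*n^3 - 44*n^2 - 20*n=-8*n^3 - 100*n^2 - 252*n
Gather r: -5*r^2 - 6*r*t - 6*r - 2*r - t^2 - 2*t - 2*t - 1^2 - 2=-5*r^2 + r*(-6*t - 8) - t^2 - 4*t - 3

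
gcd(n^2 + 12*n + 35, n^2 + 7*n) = n + 7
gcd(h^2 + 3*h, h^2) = h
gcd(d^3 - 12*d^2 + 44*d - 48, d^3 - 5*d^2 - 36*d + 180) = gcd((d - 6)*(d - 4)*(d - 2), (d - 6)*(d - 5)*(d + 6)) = d - 6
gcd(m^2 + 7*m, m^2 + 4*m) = m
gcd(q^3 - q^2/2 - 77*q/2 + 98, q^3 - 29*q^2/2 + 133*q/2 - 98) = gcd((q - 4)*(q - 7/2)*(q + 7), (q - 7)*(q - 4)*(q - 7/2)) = q^2 - 15*q/2 + 14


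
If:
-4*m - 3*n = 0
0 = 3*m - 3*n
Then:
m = 0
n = 0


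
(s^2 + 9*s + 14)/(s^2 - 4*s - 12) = (s + 7)/(s - 6)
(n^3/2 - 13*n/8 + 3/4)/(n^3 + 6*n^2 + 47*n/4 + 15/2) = (4*n^2 - 8*n + 3)/(2*(4*n^2 + 16*n + 15))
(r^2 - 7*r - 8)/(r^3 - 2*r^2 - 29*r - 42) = (-r^2 + 7*r + 8)/(-r^3 + 2*r^2 + 29*r + 42)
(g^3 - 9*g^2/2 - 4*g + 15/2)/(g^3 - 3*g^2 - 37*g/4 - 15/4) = 2*(g - 1)/(2*g + 1)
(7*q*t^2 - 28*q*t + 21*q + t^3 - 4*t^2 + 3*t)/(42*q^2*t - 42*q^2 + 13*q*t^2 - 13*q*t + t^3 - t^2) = (t - 3)/(6*q + t)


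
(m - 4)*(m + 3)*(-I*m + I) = -I*m^3 + 2*I*m^2 + 11*I*m - 12*I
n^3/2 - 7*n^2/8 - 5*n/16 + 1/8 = (n/2 + 1/4)*(n - 2)*(n - 1/4)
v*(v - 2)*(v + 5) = v^3 + 3*v^2 - 10*v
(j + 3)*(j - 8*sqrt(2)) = j^2 - 8*sqrt(2)*j + 3*j - 24*sqrt(2)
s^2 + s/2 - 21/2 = (s - 3)*(s + 7/2)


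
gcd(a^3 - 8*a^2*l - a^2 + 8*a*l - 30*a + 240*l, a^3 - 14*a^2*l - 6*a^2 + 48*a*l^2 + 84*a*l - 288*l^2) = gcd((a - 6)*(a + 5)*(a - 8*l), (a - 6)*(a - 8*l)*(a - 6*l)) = a^2 - 8*a*l - 6*a + 48*l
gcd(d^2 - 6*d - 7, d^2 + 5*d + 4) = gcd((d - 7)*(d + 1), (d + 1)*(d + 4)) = d + 1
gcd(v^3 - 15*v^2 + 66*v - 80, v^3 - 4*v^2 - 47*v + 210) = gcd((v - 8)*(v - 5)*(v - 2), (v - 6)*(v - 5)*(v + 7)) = v - 5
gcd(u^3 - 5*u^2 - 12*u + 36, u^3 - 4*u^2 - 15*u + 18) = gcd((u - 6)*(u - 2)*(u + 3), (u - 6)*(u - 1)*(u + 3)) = u^2 - 3*u - 18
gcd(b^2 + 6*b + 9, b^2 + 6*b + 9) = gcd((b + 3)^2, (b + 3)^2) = b^2 + 6*b + 9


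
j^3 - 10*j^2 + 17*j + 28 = (j - 7)*(j - 4)*(j + 1)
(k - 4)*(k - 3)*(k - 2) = k^3 - 9*k^2 + 26*k - 24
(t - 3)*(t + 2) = t^2 - t - 6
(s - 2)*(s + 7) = s^2 + 5*s - 14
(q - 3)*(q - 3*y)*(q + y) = q^3 - 2*q^2*y - 3*q^2 - 3*q*y^2 + 6*q*y + 9*y^2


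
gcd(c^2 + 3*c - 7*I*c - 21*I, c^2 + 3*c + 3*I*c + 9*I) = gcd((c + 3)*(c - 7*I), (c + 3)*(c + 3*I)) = c + 3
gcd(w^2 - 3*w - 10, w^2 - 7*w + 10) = w - 5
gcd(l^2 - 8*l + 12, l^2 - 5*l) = 1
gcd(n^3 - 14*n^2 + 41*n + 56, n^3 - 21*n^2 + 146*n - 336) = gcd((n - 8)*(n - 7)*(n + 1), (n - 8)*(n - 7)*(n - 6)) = n^2 - 15*n + 56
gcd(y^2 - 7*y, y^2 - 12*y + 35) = y - 7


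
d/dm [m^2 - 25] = 2*m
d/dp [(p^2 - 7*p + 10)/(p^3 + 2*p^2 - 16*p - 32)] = (-p^4 + 14*p^3 - 32*p^2 - 104*p + 384)/(p^6 + 4*p^5 - 28*p^4 - 128*p^3 + 128*p^2 + 1024*p + 1024)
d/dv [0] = 0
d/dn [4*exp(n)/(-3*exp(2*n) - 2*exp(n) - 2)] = (12*exp(2*n) - 8)*exp(n)/(9*exp(4*n) + 12*exp(3*n) + 16*exp(2*n) + 8*exp(n) + 4)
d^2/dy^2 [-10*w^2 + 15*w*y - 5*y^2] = -10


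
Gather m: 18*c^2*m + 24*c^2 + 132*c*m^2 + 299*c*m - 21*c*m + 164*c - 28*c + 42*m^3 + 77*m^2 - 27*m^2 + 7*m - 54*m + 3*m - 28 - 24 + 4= 24*c^2 + 136*c + 42*m^3 + m^2*(132*c + 50) + m*(18*c^2 + 278*c - 44) - 48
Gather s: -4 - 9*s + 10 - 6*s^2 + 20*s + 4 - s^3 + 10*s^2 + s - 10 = -s^3 + 4*s^2 + 12*s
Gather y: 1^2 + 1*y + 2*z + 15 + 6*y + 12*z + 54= 7*y + 14*z + 70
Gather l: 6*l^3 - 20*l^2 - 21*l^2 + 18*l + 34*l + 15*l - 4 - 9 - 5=6*l^3 - 41*l^2 + 67*l - 18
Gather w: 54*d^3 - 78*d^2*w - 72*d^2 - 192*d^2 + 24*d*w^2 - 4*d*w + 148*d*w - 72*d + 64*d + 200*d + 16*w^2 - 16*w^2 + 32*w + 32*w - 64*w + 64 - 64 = 54*d^3 - 264*d^2 + 24*d*w^2 + 192*d + w*(-78*d^2 + 144*d)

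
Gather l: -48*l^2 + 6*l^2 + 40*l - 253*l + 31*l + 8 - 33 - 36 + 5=-42*l^2 - 182*l - 56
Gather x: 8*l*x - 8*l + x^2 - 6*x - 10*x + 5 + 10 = -8*l + x^2 + x*(8*l - 16) + 15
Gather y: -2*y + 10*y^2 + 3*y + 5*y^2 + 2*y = 15*y^2 + 3*y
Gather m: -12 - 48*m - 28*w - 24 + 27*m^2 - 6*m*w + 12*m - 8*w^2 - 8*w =27*m^2 + m*(-6*w - 36) - 8*w^2 - 36*w - 36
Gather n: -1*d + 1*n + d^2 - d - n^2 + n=d^2 - 2*d - n^2 + 2*n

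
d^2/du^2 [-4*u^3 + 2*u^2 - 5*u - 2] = 4 - 24*u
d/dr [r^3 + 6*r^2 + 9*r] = 3*r^2 + 12*r + 9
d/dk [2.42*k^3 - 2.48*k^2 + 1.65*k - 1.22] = 7.26*k^2 - 4.96*k + 1.65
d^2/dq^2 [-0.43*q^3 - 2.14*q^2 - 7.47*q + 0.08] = -2.58*q - 4.28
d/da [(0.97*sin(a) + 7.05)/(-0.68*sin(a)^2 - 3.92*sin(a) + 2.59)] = (0.6596*sin(a)^2 + 9.588*sin(a) + 30.1483)*cos(a)/(0.4624*sin(a)^4 + 5.3312*sin(a)^3 + 11.844*sin(a)^2 - 20.3056*sin(a) + 6.7081)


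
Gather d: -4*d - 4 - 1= -4*d - 5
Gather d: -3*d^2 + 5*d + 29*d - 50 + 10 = -3*d^2 + 34*d - 40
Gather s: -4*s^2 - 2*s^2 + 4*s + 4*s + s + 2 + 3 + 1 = -6*s^2 + 9*s + 6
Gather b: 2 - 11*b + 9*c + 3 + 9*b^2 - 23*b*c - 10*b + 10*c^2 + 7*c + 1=9*b^2 + b*(-23*c - 21) + 10*c^2 + 16*c + 6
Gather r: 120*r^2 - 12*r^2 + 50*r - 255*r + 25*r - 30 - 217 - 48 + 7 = 108*r^2 - 180*r - 288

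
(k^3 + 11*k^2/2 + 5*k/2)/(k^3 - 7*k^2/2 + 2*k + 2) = k*(k + 5)/(k^2 - 4*k + 4)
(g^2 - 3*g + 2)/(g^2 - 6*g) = (g^2 - 3*g + 2)/(g*(g - 6))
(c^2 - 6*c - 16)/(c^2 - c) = (c^2 - 6*c - 16)/(c*(c - 1))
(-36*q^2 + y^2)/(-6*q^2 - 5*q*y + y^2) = (6*q + y)/(q + y)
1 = 1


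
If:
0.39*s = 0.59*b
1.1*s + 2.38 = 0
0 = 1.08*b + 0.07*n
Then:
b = -1.43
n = 22.07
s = -2.16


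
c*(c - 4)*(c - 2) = c^3 - 6*c^2 + 8*c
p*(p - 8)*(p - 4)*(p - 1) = p^4 - 13*p^3 + 44*p^2 - 32*p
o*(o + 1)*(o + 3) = o^3 + 4*o^2 + 3*o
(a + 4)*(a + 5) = a^2 + 9*a + 20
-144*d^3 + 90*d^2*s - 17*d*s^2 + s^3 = (-8*d + s)*(-6*d + s)*(-3*d + s)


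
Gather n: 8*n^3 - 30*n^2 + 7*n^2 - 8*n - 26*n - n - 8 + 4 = 8*n^3 - 23*n^2 - 35*n - 4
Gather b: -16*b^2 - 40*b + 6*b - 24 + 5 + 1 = -16*b^2 - 34*b - 18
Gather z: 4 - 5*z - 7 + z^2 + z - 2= z^2 - 4*z - 5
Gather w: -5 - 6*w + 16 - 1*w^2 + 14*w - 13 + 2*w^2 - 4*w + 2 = w^2 + 4*w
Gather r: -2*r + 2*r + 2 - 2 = 0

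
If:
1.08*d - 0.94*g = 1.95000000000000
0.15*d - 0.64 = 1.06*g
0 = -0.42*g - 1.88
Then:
No Solution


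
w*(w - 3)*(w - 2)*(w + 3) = w^4 - 2*w^3 - 9*w^2 + 18*w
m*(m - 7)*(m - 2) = m^3 - 9*m^2 + 14*m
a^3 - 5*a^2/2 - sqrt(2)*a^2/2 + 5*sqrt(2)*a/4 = a*(a - 5/2)*(a - sqrt(2)/2)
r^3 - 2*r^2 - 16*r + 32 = (r - 4)*(r - 2)*(r + 4)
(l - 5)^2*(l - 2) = l^3 - 12*l^2 + 45*l - 50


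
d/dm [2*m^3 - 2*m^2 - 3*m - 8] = 6*m^2 - 4*m - 3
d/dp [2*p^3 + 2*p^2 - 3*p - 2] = 6*p^2 + 4*p - 3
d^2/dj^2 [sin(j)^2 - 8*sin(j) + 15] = 8*sin(j) + 2*cos(2*j)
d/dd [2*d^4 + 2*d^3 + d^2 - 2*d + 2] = 8*d^3 + 6*d^2 + 2*d - 2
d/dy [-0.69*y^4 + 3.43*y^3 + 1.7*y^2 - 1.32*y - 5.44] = -2.76*y^3 + 10.29*y^2 + 3.4*y - 1.32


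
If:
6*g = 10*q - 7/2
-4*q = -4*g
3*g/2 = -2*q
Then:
No Solution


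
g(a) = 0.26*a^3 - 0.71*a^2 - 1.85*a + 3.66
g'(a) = 0.78*a^2 - 1.42*a - 1.85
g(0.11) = 3.45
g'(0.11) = -2.00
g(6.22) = 27.25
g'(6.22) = 19.49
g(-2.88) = -3.11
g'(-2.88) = 8.71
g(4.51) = 4.73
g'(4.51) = 7.61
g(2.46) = -1.32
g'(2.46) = -0.62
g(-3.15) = -5.68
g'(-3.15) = 10.36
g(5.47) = 14.85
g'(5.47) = 13.72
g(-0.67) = 4.50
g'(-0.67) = -0.55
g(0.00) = 3.66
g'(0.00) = -1.85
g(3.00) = -1.26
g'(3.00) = 0.91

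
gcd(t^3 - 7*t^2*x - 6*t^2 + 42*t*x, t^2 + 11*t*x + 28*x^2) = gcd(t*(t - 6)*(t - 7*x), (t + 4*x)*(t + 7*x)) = 1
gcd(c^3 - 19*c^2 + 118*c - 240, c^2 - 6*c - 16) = c - 8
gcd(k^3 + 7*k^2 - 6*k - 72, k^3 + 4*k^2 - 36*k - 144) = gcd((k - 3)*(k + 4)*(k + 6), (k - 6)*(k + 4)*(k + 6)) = k^2 + 10*k + 24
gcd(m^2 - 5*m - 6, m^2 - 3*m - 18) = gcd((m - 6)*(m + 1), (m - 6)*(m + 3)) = m - 6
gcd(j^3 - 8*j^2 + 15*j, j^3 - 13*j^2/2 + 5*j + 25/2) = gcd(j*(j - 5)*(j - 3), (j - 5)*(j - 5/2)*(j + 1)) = j - 5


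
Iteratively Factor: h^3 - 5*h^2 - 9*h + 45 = (h - 3)*(h^2 - 2*h - 15) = (h - 3)*(h + 3)*(h - 5)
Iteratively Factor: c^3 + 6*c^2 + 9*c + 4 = (c + 4)*(c^2 + 2*c + 1) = (c + 1)*(c + 4)*(c + 1)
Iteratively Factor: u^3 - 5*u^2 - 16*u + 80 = (u - 4)*(u^2 - u - 20) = (u - 4)*(u + 4)*(u - 5)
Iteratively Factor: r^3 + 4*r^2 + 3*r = (r + 3)*(r^2 + r) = (r + 1)*(r + 3)*(r)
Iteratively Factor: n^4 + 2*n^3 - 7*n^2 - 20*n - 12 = (n + 2)*(n^3 - 7*n - 6) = (n + 2)^2*(n^2 - 2*n - 3) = (n - 3)*(n + 2)^2*(n + 1)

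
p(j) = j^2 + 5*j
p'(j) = 2*j + 5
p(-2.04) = -6.04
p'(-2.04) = 0.92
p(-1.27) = -4.74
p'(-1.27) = 2.46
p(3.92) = 34.97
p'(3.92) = 12.84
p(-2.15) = -6.13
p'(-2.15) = 0.70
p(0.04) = 0.20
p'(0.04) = 5.08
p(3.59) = 30.84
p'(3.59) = 12.18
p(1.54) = 10.07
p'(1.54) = 8.08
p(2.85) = 22.37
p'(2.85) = 10.70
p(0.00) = 0.00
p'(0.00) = 5.00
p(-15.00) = 150.00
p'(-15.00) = -25.00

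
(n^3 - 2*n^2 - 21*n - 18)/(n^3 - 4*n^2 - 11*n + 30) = (n^2 - 5*n - 6)/(n^2 - 7*n + 10)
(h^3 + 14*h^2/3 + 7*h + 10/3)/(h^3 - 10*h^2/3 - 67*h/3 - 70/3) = (h + 1)/(h - 7)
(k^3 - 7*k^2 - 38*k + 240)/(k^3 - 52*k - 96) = (k - 5)/(k + 2)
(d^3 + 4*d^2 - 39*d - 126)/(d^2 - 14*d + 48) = (d^2 + 10*d + 21)/(d - 8)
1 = 1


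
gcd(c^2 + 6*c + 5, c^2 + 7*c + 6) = c + 1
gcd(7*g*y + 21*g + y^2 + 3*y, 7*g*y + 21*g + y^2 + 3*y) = 7*g*y + 21*g + y^2 + 3*y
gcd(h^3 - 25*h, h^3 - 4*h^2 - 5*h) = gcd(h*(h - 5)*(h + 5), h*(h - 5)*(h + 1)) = h^2 - 5*h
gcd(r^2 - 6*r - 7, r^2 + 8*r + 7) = r + 1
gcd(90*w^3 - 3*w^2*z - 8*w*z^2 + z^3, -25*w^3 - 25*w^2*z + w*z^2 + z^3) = -5*w + z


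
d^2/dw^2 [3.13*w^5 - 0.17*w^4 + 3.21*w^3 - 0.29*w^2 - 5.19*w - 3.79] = 62.6*w^3 - 2.04*w^2 + 19.26*w - 0.58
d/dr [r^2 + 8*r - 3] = 2*r + 8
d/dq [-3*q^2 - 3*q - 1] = -6*q - 3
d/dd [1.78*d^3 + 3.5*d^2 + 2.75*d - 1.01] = 5.34*d^2 + 7.0*d + 2.75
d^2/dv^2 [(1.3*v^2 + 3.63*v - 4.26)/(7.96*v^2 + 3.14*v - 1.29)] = (395.019776*v^3 - 1539.428976*v^2 - 415.211112*v - 137.756544)/(504.358336*v^6 + 596.866272*v^5 - 9.76214400000001*v^4 - 162.497512*v^3 + 1.582056*v^2 + 15.675822*v - 2.146689)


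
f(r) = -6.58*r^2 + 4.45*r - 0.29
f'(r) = 4.45 - 13.16*r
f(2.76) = -38.13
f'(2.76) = -31.87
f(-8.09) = -466.94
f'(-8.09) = 110.91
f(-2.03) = -36.44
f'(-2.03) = 31.16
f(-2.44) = -50.32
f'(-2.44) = 36.56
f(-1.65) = -25.55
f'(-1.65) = 26.16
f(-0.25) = -1.81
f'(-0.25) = 7.74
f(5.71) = -189.42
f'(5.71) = -70.69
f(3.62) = -70.41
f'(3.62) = -43.19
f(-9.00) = -573.32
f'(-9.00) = 122.89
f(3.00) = -46.16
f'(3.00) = -35.03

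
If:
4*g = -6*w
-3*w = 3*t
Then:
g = -3*w/2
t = -w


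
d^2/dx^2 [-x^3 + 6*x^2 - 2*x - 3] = 12 - 6*x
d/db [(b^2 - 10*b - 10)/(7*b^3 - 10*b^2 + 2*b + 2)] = 7*b*(-b^3 + 20*b^2 + 16*b - 28)/(49*b^6 - 140*b^5 + 128*b^4 - 12*b^3 - 36*b^2 + 8*b + 4)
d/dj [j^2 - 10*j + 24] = 2*j - 10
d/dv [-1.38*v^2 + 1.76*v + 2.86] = 1.76 - 2.76*v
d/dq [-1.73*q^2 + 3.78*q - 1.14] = 3.78 - 3.46*q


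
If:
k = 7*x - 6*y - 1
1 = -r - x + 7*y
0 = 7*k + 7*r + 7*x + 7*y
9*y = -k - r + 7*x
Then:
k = -7/9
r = 1/3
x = 2/9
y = 2/9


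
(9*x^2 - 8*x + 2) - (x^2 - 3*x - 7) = 8*x^2 - 5*x + 9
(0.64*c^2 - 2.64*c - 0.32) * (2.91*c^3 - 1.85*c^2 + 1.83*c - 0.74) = 1.8624*c^5 - 8.8664*c^4 + 5.124*c^3 - 4.7128*c^2 + 1.368*c + 0.2368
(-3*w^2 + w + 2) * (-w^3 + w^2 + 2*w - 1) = 3*w^5 - 4*w^4 - 7*w^3 + 7*w^2 + 3*w - 2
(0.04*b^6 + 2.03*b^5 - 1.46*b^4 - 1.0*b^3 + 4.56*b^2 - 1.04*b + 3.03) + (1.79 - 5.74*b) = 0.04*b^6 + 2.03*b^5 - 1.46*b^4 - 1.0*b^3 + 4.56*b^2 - 6.78*b + 4.82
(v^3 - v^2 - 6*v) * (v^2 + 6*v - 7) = v^5 + 5*v^4 - 19*v^3 - 29*v^2 + 42*v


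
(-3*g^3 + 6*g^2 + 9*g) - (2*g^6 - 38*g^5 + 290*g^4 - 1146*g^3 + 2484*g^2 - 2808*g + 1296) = -2*g^6 + 38*g^5 - 290*g^4 + 1143*g^3 - 2478*g^2 + 2817*g - 1296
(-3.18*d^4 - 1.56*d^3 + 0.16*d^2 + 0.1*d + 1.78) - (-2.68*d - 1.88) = -3.18*d^4 - 1.56*d^3 + 0.16*d^2 + 2.78*d + 3.66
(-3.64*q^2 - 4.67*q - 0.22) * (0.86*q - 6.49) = -3.1304*q^3 + 19.6074*q^2 + 30.1191*q + 1.4278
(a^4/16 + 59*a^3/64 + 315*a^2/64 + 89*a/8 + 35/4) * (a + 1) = a^5/16 + 63*a^4/64 + 187*a^3/32 + 1027*a^2/64 + 159*a/8 + 35/4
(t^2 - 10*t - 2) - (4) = t^2 - 10*t - 6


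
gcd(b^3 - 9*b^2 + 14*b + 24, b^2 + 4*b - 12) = 1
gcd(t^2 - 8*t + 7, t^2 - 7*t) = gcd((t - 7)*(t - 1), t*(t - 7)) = t - 7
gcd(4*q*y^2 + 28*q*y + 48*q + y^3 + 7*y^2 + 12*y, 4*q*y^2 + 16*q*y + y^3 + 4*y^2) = 4*q*y + 16*q + y^2 + 4*y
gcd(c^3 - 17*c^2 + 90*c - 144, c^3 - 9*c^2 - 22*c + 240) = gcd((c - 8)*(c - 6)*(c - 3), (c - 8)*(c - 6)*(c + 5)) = c^2 - 14*c + 48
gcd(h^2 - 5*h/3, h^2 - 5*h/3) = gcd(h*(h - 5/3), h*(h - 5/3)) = h^2 - 5*h/3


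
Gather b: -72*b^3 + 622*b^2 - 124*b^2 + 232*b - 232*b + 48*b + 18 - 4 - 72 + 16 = -72*b^3 + 498*b^2 + 48*b - 42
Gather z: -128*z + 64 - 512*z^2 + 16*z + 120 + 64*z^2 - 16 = -448*z^2 - 112*z + 168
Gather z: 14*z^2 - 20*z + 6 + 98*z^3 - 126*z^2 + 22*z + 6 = 98*z^3 - 112*z^2 + 2*z + 12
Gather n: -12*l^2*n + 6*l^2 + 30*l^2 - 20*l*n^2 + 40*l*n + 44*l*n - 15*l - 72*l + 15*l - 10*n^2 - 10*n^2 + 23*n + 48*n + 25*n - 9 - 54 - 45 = 36*l^2 - 72*l + n^2*(-20*l - 20) + n*(-12*l^2 + 84*l + 96) - 108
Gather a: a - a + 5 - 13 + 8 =0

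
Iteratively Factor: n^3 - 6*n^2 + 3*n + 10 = (n - 2)*(n^2 - 4*n - 5) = (n - 5)*(n - 2)*(n + 1)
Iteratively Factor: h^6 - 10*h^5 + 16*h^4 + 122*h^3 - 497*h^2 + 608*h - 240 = (h - 3)*(h^5 - 7*h^4 - 5*h^3 + 107*h^2 - 176*h + 80) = (h - 3)*(h - 1)*(h^4 - 6*h^3 - 11*h^2 + 96*h - 80) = (h - 3)*(h - 1)^2*(h^3 - 5*h^2 - 16*h + 80) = (h - 5)*(h - 3)*(h - 1)^2*(h^2 - 16) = (h - 5)*(h - 3)*(h - 1)^2*(h + 4)*(h - 4)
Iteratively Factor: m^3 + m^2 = (m)*(m^2 + m) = m*(m + 1)*(m)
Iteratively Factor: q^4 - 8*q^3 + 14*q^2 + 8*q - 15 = (q - 5)*(q^3 - 3*q^2 - q + 3) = (q - 5)*(q + 1)*(q^2 - 4*q + 3) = (q - 5)*(q - 1)*(q + 1)*(q - 3)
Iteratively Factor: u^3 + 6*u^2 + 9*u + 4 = (u + 1)*(u^2 + 5*u + 4) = (u + 1)*(u + 4)*(u + 1)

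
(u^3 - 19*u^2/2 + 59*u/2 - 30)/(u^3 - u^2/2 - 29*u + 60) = (u - 3)/(u + 6)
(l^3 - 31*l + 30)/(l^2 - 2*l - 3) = (-l^3 + 31*l - 30)/(-l^2 + 2*l + 3)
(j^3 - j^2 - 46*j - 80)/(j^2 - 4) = (j^2 - 3*j - 40)/(j - 2)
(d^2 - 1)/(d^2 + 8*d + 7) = (d - 1)/(d + 7)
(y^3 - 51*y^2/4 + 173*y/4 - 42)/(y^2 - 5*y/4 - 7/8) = 2*(y^2 - 11*y + 24)/(2*y + 1)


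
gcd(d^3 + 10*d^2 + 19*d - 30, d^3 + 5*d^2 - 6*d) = d^2 + 5*d - 6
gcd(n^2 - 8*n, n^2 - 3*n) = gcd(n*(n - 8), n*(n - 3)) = n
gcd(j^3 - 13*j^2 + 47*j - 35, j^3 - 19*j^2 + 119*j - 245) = j^2 - 12*j + 35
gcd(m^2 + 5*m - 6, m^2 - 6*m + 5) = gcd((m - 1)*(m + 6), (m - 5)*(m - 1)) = m - 1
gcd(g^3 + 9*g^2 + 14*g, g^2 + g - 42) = g + 7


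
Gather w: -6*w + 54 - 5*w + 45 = 99 - 11*w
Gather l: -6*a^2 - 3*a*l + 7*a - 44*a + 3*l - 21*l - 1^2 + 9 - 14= -6*a^2 - 37*a + l*(-3*a - 18) - 6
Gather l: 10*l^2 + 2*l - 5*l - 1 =10*l^2 - 3*l - 1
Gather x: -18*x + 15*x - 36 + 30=-3*x - 6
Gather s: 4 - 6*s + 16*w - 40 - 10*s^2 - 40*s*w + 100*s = -10*s^2 + s*(94 - 40*w) + 16*w - 36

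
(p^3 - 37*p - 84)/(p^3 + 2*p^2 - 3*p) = (p^2 - 3*p - 28)/(p*(p - 1))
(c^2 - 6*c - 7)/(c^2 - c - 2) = (c - 7)/(c - 2)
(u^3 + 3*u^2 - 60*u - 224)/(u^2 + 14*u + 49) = (u^2 - 4*u - 32)/(u + 7)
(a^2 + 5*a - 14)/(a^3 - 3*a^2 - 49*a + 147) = (a - 2)/(a^2 - 10*a + 21)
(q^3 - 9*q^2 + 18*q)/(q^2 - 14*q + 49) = q*(q^2 - 9*q + 18)/(q^2 - 14*q + 49)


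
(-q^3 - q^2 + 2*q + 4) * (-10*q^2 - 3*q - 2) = 10*q^5 + 13*q^4 - 15*q^3 - 44*q^2 - 16*q - 8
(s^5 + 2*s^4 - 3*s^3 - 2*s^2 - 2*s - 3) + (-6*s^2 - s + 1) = s^5 + 2*s^4 - 3*s^3 - 8*s^2 - 3*s - 2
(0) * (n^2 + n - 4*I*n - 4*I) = 0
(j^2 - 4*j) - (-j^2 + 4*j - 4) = 2*j^2 - 8*j + 4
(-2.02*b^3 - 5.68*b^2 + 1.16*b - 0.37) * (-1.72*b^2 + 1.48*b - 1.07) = 3.4744*b^5 + 6.78*b^4 - 8.2402*b^3 + 8.4308*b^2 - 1.7888*b + 0.3959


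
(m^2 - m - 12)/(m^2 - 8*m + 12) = (m^2 - m - 12)/(m^2 - 8*m + 12)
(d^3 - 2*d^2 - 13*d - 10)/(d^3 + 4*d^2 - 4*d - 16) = (d^2 - 4*d - 5)/(d^2 + 2*d - 8)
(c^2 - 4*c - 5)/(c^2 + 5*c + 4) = (c - 5)/(c + 4)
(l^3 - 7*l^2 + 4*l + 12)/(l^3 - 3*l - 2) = (l - 6)/(l + 1)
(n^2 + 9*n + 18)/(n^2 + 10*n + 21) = (n + 6)/(n + 7)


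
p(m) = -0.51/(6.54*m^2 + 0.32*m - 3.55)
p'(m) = -0.51*(-13.08*m - 0.32)/(6.54*m^2 + 0.32*m - 3.55)^2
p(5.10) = -0.00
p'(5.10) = 0.00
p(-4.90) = -0.00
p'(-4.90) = -0.00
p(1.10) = -0.11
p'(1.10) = 0.34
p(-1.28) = -0.08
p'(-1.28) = -0.18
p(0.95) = -0.19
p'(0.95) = 0.92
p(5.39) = -0.00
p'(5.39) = 0.00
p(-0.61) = 0.39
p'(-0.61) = -2.27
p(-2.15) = -0.02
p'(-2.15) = -0.02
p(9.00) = -0.00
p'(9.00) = 0.00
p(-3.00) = -0.01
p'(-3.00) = -0.01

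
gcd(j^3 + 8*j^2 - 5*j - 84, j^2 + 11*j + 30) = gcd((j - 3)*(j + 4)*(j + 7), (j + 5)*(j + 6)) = 1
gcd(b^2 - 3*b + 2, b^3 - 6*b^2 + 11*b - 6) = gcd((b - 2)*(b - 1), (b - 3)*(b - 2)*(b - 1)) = b^2 - 3*b + 2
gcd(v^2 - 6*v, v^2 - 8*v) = v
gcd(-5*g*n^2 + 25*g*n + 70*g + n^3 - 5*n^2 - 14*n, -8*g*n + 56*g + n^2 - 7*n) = n - 7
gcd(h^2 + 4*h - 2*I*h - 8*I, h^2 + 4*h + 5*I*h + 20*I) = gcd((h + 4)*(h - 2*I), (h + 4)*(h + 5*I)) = h + 4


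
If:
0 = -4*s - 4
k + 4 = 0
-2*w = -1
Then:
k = -4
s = -1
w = 1/2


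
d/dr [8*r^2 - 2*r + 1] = 16*r - 2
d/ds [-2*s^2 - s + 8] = -4*s - 1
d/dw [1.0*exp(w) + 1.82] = 1.0*exp(w)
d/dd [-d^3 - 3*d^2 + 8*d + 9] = -3*d^2 - 6*d + 8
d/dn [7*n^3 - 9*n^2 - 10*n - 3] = 21*n^2 - 18*n - 10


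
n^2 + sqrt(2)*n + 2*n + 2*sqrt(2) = (n + 2)*(n + sqrt(2))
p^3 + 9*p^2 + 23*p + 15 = (p + 1)*(p + 3)*(p + 5)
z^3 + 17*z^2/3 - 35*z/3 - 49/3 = (z - 7/3)*(z + 1)*(z + 7)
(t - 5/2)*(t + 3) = t^2 + t/2 - 15/2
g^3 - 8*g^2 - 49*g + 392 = (g - 8)*(g - 7)*(g + 7)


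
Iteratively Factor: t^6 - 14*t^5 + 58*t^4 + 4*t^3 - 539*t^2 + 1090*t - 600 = (t - 5)*(t^5 - 9*t^4 + 13*t^3 + 69*t^2 - 194*t + 120) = (t - 5)*(t - 4)*(t^4 - 5*t^3 - 7*t^2 + 41*t - 30) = (t - 5)*(t - 4)*(t + 3)*(t^3 - 8*t^2 + 17*t - 10) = (t - 5)*(t - 4)*(t - 2)*(t + 3)*(t^2 - 6*t + 5) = (t - 5)*(t - 4)*(t - 2)*(t - 1)*(t + 3)*(t - 5)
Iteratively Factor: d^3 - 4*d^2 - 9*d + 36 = (d + 3)*(d^2 - 7*d + 12) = (d - 3)*(d + 3)*(d - 4)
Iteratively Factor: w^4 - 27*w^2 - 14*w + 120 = (w + 4)*(w^3 - 4*w^2 - 11*w + 30) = (w - 2)*(w + 4)*(w^2 - 2*w - 15) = (w - 2)*(w + 3)*(w + 4)*(w - 5)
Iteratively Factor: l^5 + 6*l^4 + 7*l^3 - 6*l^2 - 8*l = (l + 1)*(l^4 + 5*l^3 + 2*l^2 - 8*l) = (l - 1)*(l + 1)*(l^3 + 6*l^2 + 8*l) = (l - 1)*(l + 1)*(l + 4)*(l^2 + 2*l) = (l - 1)*(l + 1)*(l + 2)*(l + 4)*(l)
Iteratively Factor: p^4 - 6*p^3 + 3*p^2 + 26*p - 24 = (p - 4)*(p^3 - 2*p^2 - 5*p + 6) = (p - 4)*(p - 3)*(p^2 + p - 2) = (p - 4)*(p - 3)*(p - 1)*(p + 2)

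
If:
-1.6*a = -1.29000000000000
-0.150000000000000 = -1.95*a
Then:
No Solution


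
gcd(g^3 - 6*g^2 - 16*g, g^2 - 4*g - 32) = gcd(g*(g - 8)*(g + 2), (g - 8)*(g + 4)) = g - 8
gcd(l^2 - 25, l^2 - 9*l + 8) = 1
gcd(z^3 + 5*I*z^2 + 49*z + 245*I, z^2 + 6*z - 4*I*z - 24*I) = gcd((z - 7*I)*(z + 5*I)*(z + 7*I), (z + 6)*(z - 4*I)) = 1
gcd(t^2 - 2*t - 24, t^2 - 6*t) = t - 6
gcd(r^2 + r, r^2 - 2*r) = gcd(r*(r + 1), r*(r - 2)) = r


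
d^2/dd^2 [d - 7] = 0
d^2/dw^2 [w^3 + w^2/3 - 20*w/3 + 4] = 6*w + 2/3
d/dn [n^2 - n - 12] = 2*n - 1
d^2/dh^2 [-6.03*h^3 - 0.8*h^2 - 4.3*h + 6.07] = -36.18*h - 1.6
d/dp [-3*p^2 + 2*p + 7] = 2 - 6*p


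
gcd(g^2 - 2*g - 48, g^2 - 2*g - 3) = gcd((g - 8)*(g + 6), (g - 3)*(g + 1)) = 1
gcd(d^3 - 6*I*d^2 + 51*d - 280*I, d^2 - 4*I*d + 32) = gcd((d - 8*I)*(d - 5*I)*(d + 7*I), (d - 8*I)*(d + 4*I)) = d - 8*I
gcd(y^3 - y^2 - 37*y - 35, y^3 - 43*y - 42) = y^2 - 6*y - 7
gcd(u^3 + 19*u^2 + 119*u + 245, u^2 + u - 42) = u + 7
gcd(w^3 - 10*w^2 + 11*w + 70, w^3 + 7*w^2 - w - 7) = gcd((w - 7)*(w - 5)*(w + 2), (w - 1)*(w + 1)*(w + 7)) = 1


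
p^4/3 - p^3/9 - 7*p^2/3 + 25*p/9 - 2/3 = (p/3 + 1)*(p - 2)*(p - 1)*(p - 1/3)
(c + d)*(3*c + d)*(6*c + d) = 18*c^3 + 27*c^2*d + 10*c*d^2 + d^3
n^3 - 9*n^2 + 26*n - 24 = (n - 4)*(n - 3)*(n - 2)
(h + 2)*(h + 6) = h^2 + 8*h + 12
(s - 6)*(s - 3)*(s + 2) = s^3 - 7*s^2 + 36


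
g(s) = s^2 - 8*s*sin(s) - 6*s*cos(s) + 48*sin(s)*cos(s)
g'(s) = 6*s*sin(s) - 8*s*cos(s) + 2*s - 48*sin(s)^2 - 8*sin(s) + 48*cos(s)^2 - 6*cos(s)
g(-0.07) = -2.96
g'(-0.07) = 42.55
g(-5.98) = 97.96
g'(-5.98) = 54.31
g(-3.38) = -12.91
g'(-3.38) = 8.76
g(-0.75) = -24.17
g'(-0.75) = 10.42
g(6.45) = 2.73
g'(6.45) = 6.55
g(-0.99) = -24.40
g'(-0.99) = -8.37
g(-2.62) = 3.53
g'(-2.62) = 17.77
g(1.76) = -17.61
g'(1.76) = -34.79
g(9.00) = 82.50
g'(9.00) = 139.72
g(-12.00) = 278.00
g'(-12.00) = 29.38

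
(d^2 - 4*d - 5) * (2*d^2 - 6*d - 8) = 2*d^4 - 14*d^3 + 6*d^2 + 62*d + 40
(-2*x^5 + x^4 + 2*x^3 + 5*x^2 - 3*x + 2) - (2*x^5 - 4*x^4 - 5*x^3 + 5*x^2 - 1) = -4*x^5 + 5*x^4 + 7*x^3 - 3*x + 3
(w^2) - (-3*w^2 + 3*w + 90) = 4*w^2 - 3*w - 90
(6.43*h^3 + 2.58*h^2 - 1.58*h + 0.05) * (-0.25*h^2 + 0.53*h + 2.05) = -1.6075*h^5 + 2.7629*h^4 + 14.9439*h^3 + 4.4391*h^2 - 3.2125*h + 0.1025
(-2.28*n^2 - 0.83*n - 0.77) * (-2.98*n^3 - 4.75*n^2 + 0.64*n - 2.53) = 6.7944*n^5 + 13.3034*n^4 + 4.7779*n^3 + 8.8947*n^2 + 1.6071*n + 1.9481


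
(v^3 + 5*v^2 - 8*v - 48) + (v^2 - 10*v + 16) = v^3 + 6*v^2 - 18*v - 32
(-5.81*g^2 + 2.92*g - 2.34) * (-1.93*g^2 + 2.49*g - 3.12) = 11.2133*g^4 - 20.1025*g^3 + 29.9142*g^2 - 14.937*g + 7.3008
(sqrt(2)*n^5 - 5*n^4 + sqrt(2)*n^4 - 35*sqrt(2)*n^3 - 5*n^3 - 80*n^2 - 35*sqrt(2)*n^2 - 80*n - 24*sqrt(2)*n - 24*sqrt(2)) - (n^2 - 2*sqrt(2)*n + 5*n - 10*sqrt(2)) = sqrt(2)*n^5 - 5*n^4 + sqrt(2)*n^4 - 35*sqrt(2)*n^3 - 5*n^3 - 81*n^2 - 35*sqrt(2)*n^2 - 85*n - 22*sqrt(2)*n - 14*sqrt(2)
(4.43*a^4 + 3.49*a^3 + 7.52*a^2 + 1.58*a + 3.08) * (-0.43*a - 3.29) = -1.9049*a^5 - 16.0754*a^4 - 14.7157*a^3 - 25.4202*a^2 - 6.5226*a - 10.1332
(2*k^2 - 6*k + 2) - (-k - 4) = 2*k^2 - 5*k + 6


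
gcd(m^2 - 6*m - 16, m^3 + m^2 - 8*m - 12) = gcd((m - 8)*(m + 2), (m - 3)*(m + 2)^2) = m + 2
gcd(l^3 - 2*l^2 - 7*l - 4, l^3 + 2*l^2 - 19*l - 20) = l^2 - 3*l - 4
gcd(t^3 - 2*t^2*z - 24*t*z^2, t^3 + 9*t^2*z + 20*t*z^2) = t^2 + 4*t*z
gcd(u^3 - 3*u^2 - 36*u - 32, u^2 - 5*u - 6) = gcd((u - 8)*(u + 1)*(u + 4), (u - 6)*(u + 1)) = u + 1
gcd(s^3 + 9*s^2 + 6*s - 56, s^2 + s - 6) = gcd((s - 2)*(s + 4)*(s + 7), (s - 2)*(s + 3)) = s - 2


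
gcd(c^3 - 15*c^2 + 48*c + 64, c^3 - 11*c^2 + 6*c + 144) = c - 8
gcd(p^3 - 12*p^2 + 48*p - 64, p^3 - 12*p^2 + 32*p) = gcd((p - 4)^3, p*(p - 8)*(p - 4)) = p - 4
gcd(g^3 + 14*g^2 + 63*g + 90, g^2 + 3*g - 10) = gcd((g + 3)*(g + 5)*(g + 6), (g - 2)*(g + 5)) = g + 5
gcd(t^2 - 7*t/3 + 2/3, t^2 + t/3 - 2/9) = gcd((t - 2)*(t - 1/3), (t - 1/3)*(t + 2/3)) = t - 1/3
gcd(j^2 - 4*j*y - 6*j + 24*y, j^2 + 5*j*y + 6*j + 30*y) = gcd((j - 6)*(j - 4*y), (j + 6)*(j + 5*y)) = 1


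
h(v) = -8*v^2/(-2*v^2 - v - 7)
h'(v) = -8*v^2*(4*v + 1)/(-2*v^2 - v - 7)^2 - 16*v/(-2*v^2 - v - 7)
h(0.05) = 0.00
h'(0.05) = 0.11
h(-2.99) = 3.27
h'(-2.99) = -0.55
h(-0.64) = 0.46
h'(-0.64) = -1.33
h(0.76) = 0.52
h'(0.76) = 1.13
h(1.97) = 1.86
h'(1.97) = 0.90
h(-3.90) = 3.63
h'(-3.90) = -0.28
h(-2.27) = 2.74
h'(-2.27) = -0.94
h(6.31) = 3.43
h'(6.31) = 0.12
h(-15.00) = 4.07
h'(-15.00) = 0.00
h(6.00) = 3.39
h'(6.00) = 0.13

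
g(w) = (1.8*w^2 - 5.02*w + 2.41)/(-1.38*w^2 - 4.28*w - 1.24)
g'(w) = (2.76*w + 4.28)*(1.8*w^2 - 5.02*w + 2.41)/(-1.38*w^2 - 4.28*w - 1.24)^2 + (3.6*w - 5.02)/(-1.38*w^2 - 4.28*w - 1.24)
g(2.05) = 0.02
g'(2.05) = -0.16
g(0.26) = -0.50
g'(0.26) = 2.69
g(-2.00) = 10.92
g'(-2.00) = -14.31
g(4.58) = -0.34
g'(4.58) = -0.11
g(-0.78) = 5.90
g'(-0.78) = 3.74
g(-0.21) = -8.81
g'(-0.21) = 95.48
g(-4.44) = -6.37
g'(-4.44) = -3.16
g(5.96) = -0.48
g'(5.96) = -0.09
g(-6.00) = -3.86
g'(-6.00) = -0.82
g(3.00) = -0.13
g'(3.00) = -0.15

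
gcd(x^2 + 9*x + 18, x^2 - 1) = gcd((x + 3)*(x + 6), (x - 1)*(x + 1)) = 1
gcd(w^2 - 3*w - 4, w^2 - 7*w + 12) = w - 4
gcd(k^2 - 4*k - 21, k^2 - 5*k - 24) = k + 3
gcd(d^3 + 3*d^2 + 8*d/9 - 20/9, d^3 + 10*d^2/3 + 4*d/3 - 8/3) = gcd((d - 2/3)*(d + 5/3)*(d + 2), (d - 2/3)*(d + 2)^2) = d^2 + 4*d/3 - 4/3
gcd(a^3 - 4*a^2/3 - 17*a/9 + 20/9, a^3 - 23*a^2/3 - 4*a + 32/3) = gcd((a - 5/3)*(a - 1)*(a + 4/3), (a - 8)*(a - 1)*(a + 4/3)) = a^2 + a/3 - 4/3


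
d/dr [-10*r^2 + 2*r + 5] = 2 - 20*r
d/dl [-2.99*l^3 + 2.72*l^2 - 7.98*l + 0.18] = -8.97*l^2 + 5.44*l - 7.98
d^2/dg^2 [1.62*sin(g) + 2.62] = -1.62*sin(g)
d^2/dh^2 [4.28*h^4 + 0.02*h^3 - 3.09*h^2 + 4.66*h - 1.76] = 51.36*h^2 + 0.12*h - 6.18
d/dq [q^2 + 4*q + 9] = 2*q + 4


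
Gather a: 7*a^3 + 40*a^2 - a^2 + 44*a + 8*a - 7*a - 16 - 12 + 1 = 7*a^3 + 39*a^2 + 45*a - 27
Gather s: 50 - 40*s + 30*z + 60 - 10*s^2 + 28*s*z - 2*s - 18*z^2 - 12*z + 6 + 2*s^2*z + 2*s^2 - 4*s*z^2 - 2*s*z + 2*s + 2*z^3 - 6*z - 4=s^2*(2*z - 8) + s*(-4*z^2 + 26*z - 40) + 2*z^3 - 18*z^2 + 12*z + 112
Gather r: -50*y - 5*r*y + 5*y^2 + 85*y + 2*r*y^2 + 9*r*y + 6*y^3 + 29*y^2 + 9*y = r*(2*y^2 + 4*y) + 6*y^3 + 34*y^2 + 44*y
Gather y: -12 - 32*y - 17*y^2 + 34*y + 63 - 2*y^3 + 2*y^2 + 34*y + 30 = -2*y^3 - 15*y^2 + 36*y + 81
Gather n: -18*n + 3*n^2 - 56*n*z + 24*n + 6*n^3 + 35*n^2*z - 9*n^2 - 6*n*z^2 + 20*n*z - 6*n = 6*n^3 + n^2*(35*z - 6) + n*(-6*z^2 - 36*z)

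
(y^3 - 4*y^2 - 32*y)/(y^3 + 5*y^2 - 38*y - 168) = y*(y - 8)/(y^2 + y - 42)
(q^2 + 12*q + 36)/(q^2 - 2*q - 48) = (q + 6)/(q - 8)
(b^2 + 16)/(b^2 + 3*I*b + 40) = (b^2 + 16)/(b^2 + 3*I*b + 40)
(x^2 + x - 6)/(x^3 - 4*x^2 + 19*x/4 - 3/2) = 4*(x + 3)/(4*x^2 - 8*x + 3)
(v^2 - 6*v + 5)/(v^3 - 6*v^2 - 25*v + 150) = (v - 1)/(v^2 - v - 30)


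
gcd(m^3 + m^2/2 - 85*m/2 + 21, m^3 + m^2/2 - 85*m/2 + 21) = m^3 + m^2/2 - 85*m/2 + 21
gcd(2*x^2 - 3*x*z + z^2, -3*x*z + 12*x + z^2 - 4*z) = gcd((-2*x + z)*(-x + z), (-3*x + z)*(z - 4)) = 1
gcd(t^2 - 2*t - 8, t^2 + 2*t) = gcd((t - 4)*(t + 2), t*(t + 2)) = t + 2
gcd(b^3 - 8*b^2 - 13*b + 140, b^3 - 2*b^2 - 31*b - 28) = b^2 - 3*b - 28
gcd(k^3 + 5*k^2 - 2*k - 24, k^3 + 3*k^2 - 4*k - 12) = k^2 + k - 6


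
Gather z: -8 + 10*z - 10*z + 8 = 0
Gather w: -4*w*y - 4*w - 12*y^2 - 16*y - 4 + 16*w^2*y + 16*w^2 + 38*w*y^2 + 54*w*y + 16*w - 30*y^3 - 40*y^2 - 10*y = w^2*(16*y + 16) + w*(38*y^2 + 50*y + 12) - 30*y^3 - 52*y^2 - 26*y - 4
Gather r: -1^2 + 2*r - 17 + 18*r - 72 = 20*r - 90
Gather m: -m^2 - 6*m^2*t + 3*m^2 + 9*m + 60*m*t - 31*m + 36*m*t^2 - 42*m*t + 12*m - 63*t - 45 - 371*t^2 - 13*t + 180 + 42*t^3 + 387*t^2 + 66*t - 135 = m^2*(2 - 6*t) + m*(36*t^2 + 18*t - 10) + 42*t^3 + 16*t^2 - 10*t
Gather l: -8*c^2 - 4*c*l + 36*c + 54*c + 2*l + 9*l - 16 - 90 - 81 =-8*c^2 + 90*c + l*(11 - 4*c) - 187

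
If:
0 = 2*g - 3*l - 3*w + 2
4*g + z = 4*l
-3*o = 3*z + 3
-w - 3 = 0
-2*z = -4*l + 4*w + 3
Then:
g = 17/16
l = 35/8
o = -57/4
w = -3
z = 53/4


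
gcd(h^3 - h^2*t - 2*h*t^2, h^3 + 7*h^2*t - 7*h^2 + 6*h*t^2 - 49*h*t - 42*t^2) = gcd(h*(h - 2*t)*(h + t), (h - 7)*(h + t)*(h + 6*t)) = h + t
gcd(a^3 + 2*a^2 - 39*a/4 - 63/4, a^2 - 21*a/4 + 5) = 1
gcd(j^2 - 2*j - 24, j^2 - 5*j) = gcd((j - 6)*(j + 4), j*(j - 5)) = 1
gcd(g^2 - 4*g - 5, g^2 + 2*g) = 1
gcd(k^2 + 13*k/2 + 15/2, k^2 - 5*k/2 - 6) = k + 3/2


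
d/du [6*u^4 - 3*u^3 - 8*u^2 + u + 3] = 24*u^3 - 9*u^2 - 16*u + 1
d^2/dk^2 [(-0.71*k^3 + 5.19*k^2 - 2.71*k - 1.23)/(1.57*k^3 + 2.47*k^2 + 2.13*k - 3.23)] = (-3.5527136788005e-15*k^7 + 31.09228*k^6 - 25.833408*k^5 - 246.777624*k^4 + 204.82568*k^3 + 43.130136*k^2 - 250.419696*k + 40.217544)/(3.869893*k^9 + 18.264909*k^8 + 44.48595*k^7 + 40.743904*k^6 - 14.800152*k^5 - 90.30795*k^4 - 43.157562*k^3 + 33.345228*k^2 + 66.666231*k - 33.698267)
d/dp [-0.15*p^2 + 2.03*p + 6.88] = 2.03 - 0.3*p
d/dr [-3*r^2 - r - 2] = -6*r - 1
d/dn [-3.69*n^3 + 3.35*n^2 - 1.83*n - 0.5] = -11.07*n^2 + 6.7*n - 1.83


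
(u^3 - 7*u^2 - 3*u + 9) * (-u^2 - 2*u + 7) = -u^5 + 5*u^4 + 24*u^3 - 52*u^2 - 39*u + 63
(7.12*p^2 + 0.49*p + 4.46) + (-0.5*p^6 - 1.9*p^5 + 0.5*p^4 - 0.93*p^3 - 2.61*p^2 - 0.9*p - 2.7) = -0.5*p^6 - 1.9*p^5 + 0.5*p^4 - 0.93*p^3 + 4.51*p^2 - 0.41*p + 1.76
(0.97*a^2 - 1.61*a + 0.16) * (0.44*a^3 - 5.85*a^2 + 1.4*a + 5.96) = 0.4268*a^5 - 6.3829*a^4 + 10.8469*a^3 + 2.5912*a^2 - 9.3716*a + 0.9536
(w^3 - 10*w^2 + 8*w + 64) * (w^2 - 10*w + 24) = w^5 - 20*w^4 + 132*w^3 - 256*w^2 - 448*w + 1536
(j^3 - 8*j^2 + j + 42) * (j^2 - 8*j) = j^5 - 16*j^4 + 65*j^3 + 34*j^2 - 336*j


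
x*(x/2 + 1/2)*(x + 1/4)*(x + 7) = x^4/2 + 33*x^3/8 + 9*x^2/2 + 7*x/8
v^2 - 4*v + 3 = (v - 3)*(v - 1)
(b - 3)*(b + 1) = b^2 - 2*b - 3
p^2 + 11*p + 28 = (p + 4)*(p + 7)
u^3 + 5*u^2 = u^2*(u + 5)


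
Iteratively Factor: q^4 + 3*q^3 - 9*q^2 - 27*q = (q)*(q^3 + 3*q^2 - 9*q - 27) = q*(q + 3)*(q^2 - 9) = q*(q + 3)^2*(q - 3)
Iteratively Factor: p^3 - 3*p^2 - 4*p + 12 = (p - 3)*(p^2 - 4) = (p - 3)*(p + 2)*(p - 2)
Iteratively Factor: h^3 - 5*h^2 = (h - 5)*(h^2) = h*(h - 5)*(h)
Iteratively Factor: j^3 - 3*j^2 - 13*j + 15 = (j - 1)*(j^2 - 2*j - 15) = (j - 5)*(j - 1)*(j + 3)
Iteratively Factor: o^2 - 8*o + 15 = (o - 5)*(o - 3)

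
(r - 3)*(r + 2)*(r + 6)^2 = r^4 + 11*r^3 + 18*r^2 - 108*r - 216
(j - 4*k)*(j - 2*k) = j^2 - 6*j*k + 8*k^2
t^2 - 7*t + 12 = (t - 4)*(t - 3)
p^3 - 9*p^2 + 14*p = p*(p - 7)*(p - 2)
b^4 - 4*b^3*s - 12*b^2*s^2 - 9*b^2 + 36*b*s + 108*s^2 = (b - 3)*(b + 3)*(b - 6*s)*(b + 2*s)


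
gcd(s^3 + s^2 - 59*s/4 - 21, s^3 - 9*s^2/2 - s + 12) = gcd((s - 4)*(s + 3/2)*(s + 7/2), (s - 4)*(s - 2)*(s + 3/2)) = s^2 - 5*s/2 - 6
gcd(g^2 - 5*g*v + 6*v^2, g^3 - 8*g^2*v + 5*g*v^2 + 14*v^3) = -g + 2*v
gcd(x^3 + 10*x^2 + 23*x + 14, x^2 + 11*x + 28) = x + 7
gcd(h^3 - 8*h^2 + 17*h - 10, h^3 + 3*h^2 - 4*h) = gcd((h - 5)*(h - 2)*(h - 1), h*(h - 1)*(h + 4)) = h - 1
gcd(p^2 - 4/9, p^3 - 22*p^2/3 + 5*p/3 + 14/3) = p + 2/3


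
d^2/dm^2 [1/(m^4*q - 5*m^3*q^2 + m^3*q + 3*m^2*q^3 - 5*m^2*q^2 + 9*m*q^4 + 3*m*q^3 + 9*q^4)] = 2*((-6*m^2 + 15*m*q - 3*m - 3*q^2 + 5*q)*(m^4 - 5*m^3*q + m^3 + 3*m^2*q^2 - 5*m^2*q + 9*m*q^3 + 3*m*q^2 + 9*q^3) + (4*m^3 - 15*m^2*q + 3*m^2 + 6*m*q^2 - 10*m*q + 9*q^3 + 3*q^2)^2)/(q*(m^4 - 5*m^3*q + m^3 + 3*m^2*q^2 - 5*m^2*q + 9*m*q^3 + 3*m*q^2 + 9*q^3)^3)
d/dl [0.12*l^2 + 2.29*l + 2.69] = 0.24*l + 2.29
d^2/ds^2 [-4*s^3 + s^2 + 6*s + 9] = 2 - 24*s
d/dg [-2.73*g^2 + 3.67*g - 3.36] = 3.67 - 5.46*g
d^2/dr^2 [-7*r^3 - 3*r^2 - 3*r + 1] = -42*r - 6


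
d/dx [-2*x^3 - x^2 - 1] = 2*x*(-3*x - 1)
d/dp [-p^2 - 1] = -2*p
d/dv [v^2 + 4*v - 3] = 2*v + 4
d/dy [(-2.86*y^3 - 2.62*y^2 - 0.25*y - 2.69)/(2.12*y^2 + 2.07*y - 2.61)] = (-6.0632*y^4 - 11.8404*y^3 + 17.5004*y^2 + 25.082*y + 6.2208)/(4.4944*y^4 + 8.7768*y^3 - 6.7815*y^2 - 10.8054*y + 6.8121)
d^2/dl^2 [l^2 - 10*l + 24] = 2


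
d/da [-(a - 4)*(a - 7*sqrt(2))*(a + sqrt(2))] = -3*a^2 + 8*a + 12*sqrt(2)*a - 24*sqrt(2) + 14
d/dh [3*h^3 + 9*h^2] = 9*h*(h + 2)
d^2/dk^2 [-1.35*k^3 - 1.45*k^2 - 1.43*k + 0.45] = -8.1*k - 2.9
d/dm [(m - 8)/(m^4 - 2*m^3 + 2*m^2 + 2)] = (m^4 - 2*m^3 + 2*m^2 - 2*m*(m - 8)*(2*m^2 - 3*m + 2) + 2)/(m^4 - 2*m^3 + 2*m^2 + 2)^2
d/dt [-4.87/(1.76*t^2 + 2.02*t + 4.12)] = (17.1424*t + 9.8374)/(1.76*t^2 + 2.02*t + 4.12)^2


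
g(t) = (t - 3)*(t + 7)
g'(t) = 2*t + 4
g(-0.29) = -22.08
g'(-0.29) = 3.42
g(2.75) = -2.44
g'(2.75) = 9.50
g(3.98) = 10.76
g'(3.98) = 11.96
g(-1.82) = -24.97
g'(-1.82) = 0.36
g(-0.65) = -23.18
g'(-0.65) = 2.70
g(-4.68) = -17.82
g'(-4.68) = -5.36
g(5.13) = 25.84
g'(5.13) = 14.26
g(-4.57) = -18.40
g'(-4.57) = -5.14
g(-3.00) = -24.00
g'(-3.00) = -2.00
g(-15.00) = 144.00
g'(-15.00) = -26.00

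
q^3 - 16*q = q*(q - 4)*(q + 4)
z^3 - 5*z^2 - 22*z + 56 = (z - 7)*(z - 2)*(z + 4)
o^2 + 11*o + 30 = (o + 5)*(o + 6)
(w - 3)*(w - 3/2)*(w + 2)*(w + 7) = w^4 + 9*w^3/2 - 22*w^2 - 45*w/2 + 63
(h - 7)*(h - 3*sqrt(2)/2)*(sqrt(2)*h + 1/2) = sqrt(2)*h^3 - 7*sqrt(2)*h^2 - 5*h^2/2 - 3*sqrt(2)*h/4 + 35*h/2 + 21*sqrt(2)/4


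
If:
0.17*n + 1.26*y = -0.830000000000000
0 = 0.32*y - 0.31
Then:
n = -12.06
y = 0.97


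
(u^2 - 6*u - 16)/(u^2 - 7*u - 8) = (u + 2)/(u + 1)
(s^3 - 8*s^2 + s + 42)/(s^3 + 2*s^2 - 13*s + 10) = (s^3 - 8*s^2 + s + 42)/(s^3 + 2*s^2 - 13*s + 10)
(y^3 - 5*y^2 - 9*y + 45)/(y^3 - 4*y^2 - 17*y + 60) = (y + 3)/(y + 4)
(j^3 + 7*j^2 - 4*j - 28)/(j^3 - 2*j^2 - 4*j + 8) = (j + 7)/(j - 2)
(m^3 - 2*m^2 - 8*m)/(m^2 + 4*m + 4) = m*(m - 4)/(m + 2)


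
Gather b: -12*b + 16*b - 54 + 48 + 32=4*b + 26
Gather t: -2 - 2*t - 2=-2*t - 4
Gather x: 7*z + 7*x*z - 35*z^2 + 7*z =7*x*z - 35*z^2 + 14*z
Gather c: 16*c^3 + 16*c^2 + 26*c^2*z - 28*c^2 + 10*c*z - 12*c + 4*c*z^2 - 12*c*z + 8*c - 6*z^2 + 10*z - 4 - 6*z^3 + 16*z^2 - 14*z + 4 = 16*c^3 + c^2*(26*z - 12) + c*(4*z^2 - 2*z - 4) - 6*z^3 + 10*z^2 - 4*z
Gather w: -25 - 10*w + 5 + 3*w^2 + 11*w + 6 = 3*w^2 + w - 14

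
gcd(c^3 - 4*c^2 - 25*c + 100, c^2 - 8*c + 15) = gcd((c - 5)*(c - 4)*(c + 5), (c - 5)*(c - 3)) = c - 5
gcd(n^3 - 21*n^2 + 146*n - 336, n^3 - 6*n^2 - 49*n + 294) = n^2 - 13*n + 42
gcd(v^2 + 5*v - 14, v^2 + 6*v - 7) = v + 7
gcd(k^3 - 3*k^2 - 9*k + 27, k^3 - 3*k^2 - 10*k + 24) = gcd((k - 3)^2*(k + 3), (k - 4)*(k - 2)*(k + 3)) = k + 3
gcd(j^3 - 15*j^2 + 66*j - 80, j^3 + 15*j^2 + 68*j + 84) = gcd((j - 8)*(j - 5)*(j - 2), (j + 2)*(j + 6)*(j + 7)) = 1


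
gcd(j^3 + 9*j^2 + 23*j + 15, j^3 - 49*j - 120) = j^2 + 8*j + 15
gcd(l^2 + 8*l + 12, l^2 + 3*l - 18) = l + 6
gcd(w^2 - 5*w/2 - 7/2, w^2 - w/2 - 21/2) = w - 7/2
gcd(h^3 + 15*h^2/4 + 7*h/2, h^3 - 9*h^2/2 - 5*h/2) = h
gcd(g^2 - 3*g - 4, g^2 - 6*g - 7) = g + 1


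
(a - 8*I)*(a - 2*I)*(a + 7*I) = a^3 - 3*I*a^2 + 54*a - 112*I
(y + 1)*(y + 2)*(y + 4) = y^3 + 7*y^2 + 14*y + 8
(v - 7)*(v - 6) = v^2 - 13*v + 42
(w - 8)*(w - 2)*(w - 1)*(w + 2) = w^4 - 9*w^3 + 4*w^2 + 36*w - 32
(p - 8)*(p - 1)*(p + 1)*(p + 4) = p^4 - 4*p^3 - 33*p^2 + 4*p + 32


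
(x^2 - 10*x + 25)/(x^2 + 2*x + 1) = (x^2 - 10*x + 25)/(x^2 + 2*x + 1)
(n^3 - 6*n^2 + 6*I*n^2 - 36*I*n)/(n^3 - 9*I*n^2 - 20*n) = (n^2 + 6*n*(-1 + I) - 36*I)/(n^2 - 9*I*n - 20)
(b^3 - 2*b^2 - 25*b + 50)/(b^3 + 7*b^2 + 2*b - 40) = (b - 5)/(b + 4)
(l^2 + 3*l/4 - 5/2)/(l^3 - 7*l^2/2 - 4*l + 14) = (4*l - 5)/(2*(2*l^2 - 11*l + 14))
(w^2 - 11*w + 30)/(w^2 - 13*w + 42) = (w - 5)/(w - 7)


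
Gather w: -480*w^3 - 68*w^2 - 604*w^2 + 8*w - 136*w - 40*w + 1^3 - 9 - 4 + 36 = -480*w^3 - 672*w^2 - 168*w + 24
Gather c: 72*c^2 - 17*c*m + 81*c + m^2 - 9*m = 72*c^2 + c*(81 - 17*m) + m^2 - 9*m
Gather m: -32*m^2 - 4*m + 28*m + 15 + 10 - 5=-32*m^2 + 24*m + 20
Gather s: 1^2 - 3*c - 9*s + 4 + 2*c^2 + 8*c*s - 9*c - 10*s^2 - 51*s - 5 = 2*c^2 - 12*c - 10*s^2 + s*(8*c - 60)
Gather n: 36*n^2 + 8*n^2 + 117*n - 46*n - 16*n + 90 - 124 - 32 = 44*n^2 + 55*n - 66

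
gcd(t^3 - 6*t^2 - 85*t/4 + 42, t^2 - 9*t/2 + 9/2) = t - 3/2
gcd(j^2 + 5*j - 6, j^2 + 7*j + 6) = j + 6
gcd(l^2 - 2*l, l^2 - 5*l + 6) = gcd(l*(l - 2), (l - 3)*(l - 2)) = l - 2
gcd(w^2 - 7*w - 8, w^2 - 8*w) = w - 8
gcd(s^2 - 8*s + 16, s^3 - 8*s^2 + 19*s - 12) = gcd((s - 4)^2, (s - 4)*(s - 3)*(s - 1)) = s - 4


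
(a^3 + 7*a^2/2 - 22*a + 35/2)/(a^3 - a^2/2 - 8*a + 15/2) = (a + 7)/(a + 3)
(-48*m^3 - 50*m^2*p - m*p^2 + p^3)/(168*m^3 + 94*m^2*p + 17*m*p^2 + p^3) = (-8*m^2 - 7*m*p + p^2)/(28*m^2 + 11*m*p + p^2)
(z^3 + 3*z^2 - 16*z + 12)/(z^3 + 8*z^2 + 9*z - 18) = (z - 2)/(z + 3)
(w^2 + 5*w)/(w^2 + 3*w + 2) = w*(w + 5)/(w^2 + 3*w + 2)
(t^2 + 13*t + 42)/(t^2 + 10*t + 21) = (t + 6)/(t + 3)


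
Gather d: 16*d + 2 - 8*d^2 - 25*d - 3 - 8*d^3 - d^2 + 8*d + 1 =-8*d^3 - 9*d^2 - d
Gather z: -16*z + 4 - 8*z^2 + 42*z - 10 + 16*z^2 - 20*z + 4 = 8*z^2 + 6*z - 2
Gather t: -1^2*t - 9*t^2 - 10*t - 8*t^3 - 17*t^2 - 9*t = -8*t^3 - 26*t^2 - 20*t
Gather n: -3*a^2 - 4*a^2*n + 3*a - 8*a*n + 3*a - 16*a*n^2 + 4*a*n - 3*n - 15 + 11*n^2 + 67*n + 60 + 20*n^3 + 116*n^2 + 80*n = -3*a^2 + 6*a + 20*n^3 + n^2*(127 - 16*a) + n*(-4*a^2 - 4*a + 144) + 45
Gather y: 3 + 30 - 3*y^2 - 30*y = -3*y^2 - 30*y + 33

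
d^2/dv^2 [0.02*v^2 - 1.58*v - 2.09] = 0.0400000000000000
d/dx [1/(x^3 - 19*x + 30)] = (19 - 3*x^2)/(x^3 - 19*x + 30)^2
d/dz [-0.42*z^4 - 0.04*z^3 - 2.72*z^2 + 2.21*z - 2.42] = -1.68*z^3 - 0.12*z^2 - 5.44*z + 2.21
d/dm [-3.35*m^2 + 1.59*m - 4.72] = 1.59 - 6.7*m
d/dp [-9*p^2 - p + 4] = -18*p - 1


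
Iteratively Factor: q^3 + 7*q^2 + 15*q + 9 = (q + 3)*(q^2 + 4*q + 3) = (q + 1)*(q + 3)*(q + 3)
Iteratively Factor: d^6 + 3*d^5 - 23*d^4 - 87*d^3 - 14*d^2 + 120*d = (d + 3)*(d^5 - 23*d^3 - 18*d^2 + 40*d) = d*(d + 3)*(d^4 - 23*d^2 - 18*d + 40) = d*(d + 2)*(d + 3)*(d^3 - 2*d^2 - 19*d + 20) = d*(d - 5)*(d + 2)*(d + 3)*(d^2 + 3*d - 4) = d*(d - 5)*(d + 2)*(d + 3)*(d + 4)*(d - 1)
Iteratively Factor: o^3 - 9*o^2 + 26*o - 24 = (o - 3)*(o^2 - 6*o + 8) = (o - 3)*(o - 2)*(o - 4)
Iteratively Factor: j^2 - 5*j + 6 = (j - 3)*(j - 2)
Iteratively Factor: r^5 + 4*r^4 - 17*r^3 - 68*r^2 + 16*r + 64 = (r + 1)*(r^4 + 3*r^3 - 20*r^2 - 48*r + 64) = (r + 1)*(r + 4)*(r^3 - r^2 - 16*r + 16) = (r + 1)*(r + 4)^2*(r^2 - 5*r + 4) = (r - 4)*(r + 1)*(r + 4)^2*(r - 1)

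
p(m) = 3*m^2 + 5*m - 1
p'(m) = 6*m + 5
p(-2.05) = 1.36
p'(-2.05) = -7.30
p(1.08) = 7.90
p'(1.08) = 11.48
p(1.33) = 10.96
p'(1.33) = 12.98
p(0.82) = 5.12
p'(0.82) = 9.92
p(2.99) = 40.77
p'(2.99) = 22.94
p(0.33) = 0.98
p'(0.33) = 6.98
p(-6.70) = 100.17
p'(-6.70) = -35.20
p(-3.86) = 24.40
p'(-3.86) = -18.16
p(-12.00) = 371.00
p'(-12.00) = -67.00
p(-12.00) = 371.00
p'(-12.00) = -67.00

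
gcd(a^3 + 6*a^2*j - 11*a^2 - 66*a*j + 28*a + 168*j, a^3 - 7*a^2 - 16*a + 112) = a^2 - 11*a + 28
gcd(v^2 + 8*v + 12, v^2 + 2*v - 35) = 1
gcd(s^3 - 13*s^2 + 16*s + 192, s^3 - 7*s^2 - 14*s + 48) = s^2 - 5*s - 24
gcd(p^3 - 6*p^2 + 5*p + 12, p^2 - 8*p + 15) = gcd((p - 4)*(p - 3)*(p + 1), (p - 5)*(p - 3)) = p - 3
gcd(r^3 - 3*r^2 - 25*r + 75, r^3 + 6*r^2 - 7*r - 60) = r^2 + 2*r - 15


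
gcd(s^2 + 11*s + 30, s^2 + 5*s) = s + 5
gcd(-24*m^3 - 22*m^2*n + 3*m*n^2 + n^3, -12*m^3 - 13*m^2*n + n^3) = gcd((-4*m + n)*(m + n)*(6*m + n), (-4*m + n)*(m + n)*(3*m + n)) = 4*m^2 + 3*m*n - n^2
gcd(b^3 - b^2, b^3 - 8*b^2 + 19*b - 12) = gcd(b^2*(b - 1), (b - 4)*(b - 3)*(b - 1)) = b - 1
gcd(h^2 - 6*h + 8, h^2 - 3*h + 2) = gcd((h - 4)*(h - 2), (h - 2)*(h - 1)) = h - 2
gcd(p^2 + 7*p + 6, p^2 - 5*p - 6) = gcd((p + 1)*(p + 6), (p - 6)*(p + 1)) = p + 1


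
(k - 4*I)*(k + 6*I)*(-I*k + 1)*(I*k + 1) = k^4 + 2*I*k^3 + 25*k^2 + 2*I*k + 24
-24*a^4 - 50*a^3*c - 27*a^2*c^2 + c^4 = (-6*a + c)*(a + c)^2*(4*a + c)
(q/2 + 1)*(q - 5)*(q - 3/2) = q^3/2 - 9*q^2/4 - 11*q/4 + 15/2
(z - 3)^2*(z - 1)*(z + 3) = z^4 - 4*z^3 - 6*z^2 + 36*z - 27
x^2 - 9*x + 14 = (x - 7)*(x - 2)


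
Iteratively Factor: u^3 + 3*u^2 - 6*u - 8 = (u + 4)*(u^2 - u - 2) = (u + 1)*(u + 4)*(u - 2)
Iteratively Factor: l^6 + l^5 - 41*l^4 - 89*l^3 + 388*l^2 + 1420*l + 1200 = (l - 5)*(l^5 + 6*l^4 - 11*l^3 - 144*l^2 - 332*l - 240) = (l - 5)*(l + 3)*(l^4 + 3*l^3 - 20*l^2 - 84*l - 80) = (l - 5)*(l + 2)*(l + 3)*(l^3 + l^2 - 22*l - 40) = (l - 5)*(l + 2)*(l + 3)*(l + 4)*(l^2 - 3*l - 10) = (l - 5)*(l + 2)^2*(l + 3)*(l + 4)*(l - 5)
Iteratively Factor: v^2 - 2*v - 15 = (v + 3)*(v - 5)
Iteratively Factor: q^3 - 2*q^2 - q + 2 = (q - 1)*(q^2 - q - 2) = (q - 2)*(q - 1)*(q + 1)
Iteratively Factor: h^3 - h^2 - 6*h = (h + 2)*(h^2 - 3*h) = h*(h + 2)*(h - 3)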